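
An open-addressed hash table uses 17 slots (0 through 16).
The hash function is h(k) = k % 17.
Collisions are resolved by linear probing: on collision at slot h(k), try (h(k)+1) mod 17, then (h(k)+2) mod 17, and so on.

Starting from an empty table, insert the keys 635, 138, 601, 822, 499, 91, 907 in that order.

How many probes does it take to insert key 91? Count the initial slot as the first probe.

5

635: h=6 => slot 6
138: h=2 => slot 2
601: h=6, probe 6,7 => slot 7
822: h=6, probe 6,7,8 => slot 8
499: h=6, probe 6,7,8,9 => slot 9
91: h=6, probe 6,7,8,9,10 => slot 10
907: h=6, probe 6,7,8,9,10,11 => slot 11
Table: [—, —, 138, —, —, —, 635, 601, 822, 499, 91, 907, —, —, —, —, —]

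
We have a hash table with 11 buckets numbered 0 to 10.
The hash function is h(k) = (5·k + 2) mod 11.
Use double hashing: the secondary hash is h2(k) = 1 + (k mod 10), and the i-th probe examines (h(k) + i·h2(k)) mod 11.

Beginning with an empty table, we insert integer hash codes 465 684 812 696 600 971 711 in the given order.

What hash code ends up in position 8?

971

Insert 465: h=6, slot 6 empty => index 6.
Insert 684: h=1, slot 1 empty => index 1.
Insert 812: h=3, slot 3 empty => index 3.
Insert 696: h=6, h2=7, slot 6 occupied => index 2.
Insert 600: h=10, slot 10 empty => index 10.
Insert 971: h=6, h2=2, slot 6 occupied => index 8.
Insert 711: h=4, slot 4 empty => index 4.
Table: [-, 684, 696, 812, 711, -, 465, -, 971, -, 600]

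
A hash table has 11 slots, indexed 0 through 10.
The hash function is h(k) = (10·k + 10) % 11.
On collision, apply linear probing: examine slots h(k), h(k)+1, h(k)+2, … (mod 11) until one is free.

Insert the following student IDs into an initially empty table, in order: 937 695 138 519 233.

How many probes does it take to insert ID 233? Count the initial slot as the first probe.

Insert 937: h=8, slot 8 empty → index 8.
Insert 695: h=8, slot 8 occupied → index 9.
Insert 138: h=4, slot 4 empty → index 4.
Insert 519: h=8, slots 8,9 occupied → index 10.
Insert 233: h=8, slots 8,9,10 occupied → index 0.
Table: [233, _, _, _, 138, _, _, _, 937, 695, 519]

4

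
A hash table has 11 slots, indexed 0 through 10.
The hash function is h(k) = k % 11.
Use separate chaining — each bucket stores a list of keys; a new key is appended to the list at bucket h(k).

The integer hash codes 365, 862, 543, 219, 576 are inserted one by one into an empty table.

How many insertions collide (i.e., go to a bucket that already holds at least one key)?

Insert 365: h=2, bucket 2 empty -> new chain.
Insert 862: h=4, bucket 4 empty -> new chain.
Insert 543: h=4, bucket 4 nonempty -> append to chain.
Insert 219: h=10, bucket 10 empty -> new chain.
Insert 576: h=4, bucket 4 nonempty -> append to chain.
Final buckets:
0: -
1: -
2: 365
3: -
4: 862 -> 543 -> 576
5: -
6: -
7: -
8: -
9: -
10: 219

2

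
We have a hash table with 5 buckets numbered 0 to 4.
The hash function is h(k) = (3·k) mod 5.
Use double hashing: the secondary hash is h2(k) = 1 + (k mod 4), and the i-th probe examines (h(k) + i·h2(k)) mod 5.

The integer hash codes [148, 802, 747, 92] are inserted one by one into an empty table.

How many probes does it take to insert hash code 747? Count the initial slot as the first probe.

Insert 148: h=4, slot 4 empty → index 4.
Insert 802: h=1, slot 1 empty → index 1.
Insert 747: h=1, h2=4, slot 1 occupied → index 0.
Insert 92: h=1, h2=1, slot 1 occupied → index 2.
Table: [747, 802, 92, ., 148]

2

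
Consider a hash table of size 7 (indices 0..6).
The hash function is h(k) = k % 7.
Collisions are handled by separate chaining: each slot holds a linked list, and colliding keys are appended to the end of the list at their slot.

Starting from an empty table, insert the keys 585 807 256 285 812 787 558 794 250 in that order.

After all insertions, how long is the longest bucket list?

Insert 585: h=4, bucket 4 empty → new chain.
Insert 807: h=2, bucket 2 empty → new chain.
Insert 256: h=4, bucket 4 nonempty → append to chain.
Insert 285: h=5, bucket 5 empty → new chain.
Insert 812: h=0, bucket 0 empty → new chain.
Insert 787: h=3, bucket 3 empty → new chain.
Insert 558: h=5, bucket 5 nonempty → append to chain.
Insert 794: h=3, bucket 3 nonempty → append to chain.
Insert 250: h=5, bucket 5 nonempty → append to chain.
Final buckets:
0: 812
1: _
2: 807
3: 787 -> 794
4: 585 -> 256
5: 285 -> 558 -> 250
6: _

3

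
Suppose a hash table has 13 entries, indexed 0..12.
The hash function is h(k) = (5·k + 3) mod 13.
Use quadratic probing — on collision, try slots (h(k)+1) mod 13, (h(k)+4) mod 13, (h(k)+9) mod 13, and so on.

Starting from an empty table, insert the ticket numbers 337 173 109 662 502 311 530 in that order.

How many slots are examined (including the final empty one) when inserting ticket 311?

337 hashes to 11; slot 11 is free → place at 11.
173 hashes to 10; slot 10 is free → place at 10.
109 hashes to 2; slot 2 is free → place at 2.
662 hashes to 11; 11 taken → place at 12.
502 hashes to 4; slot 4 is free → place at 4.
311 hashes to 11; 11,12,2 taken → place at 7.
530 hashes to 1; slot 1 is free → place at 1.
Table: [—, 530, 109, —, 502, —, —, 311, —, —, 173, 337, 662]

4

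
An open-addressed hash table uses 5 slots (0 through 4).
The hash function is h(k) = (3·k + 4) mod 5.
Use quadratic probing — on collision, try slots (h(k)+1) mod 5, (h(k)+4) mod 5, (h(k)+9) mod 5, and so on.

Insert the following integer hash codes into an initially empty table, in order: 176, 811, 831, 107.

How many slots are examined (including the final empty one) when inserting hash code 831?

176 hashes to 2; slot 2 is free -> place at 2.
811 hashes to 2; 2 taken -> place at 3.
831 hashes to 2; 2,3 taken -> place at 1.
107 hashes to 0; slot 0 is free -> place at 0.
Table: [107, 831, 176, 811, _]

3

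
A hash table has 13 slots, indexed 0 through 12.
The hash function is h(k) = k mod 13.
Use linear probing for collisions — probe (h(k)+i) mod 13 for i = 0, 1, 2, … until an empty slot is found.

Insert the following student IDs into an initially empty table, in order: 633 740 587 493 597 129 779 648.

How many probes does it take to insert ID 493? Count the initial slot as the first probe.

2

633 hashes to 9; slot 9 is free => place at 9.
740 hashes to 12; slot 12 is free => place at 12.
587 hashes to 2; slot 2 is free => place at 2.
493 hashes to 12; 12 taken => place at 0.
597 hashes to 12; 12,0 taken => place at 1.
129 hashes to 12; 12,0,1,2 taken => place at 3.
779 hashes to 12; 12,0,1,2,3 taken => place at 4.
648 hashes to 11; slot 11 is free => place at 11.
Table: [493, 597, 587, 129, 779, -, -, -, -, 633, -, 648, 740]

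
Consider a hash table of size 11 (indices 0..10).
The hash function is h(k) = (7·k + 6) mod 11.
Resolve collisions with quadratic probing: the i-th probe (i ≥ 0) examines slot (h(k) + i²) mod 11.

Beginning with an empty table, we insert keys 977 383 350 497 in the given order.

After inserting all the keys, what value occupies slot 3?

977

Insert 977: h=3, slot 3 empty => index 3.
Insert 383: h=3, slot 3 occupied => index 4.
Insert 350: h=3, slots 3,4 occupied => index 7.
Insert 497: h=9, slot 9 empty => index 9.
Table: [., ., ., 977, 383, ., ., 350, ., 497, .]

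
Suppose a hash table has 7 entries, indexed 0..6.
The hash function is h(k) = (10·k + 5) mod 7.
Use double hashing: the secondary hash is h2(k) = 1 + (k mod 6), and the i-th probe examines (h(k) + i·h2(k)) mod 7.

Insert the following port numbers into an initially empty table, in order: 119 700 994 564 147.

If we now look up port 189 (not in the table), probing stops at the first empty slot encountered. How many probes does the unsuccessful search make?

3

119 hashes to 5; slot 5 is free => place at 5.
700 hashes to 5, h2=5; 5 taken => place at 3.
994 hashes to 5, h2=5; 5,3 taken => place at 1.
564 hashes to 3, h2=1; 3 taken => place at 4.
147 hashes to 5, h2=4; 5 taken => place at 2.
Table: [∅, 994, 147, 700, 564, 119, ∅]
Lookup 189: h=5, h2=4, probe 5,2,6 → slot 6 empty, not found.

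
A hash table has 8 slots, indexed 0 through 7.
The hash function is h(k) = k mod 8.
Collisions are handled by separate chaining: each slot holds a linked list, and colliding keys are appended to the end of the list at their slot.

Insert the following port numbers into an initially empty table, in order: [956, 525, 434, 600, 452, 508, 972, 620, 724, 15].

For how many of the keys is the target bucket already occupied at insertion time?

956 -> bucket 4
525 -> bucket 5
434 -> bucket 2
600 -> bucket 0
452 -> bucket 4 (collision)
508 -> bucket 4 (collision)
972 -> bucket 4 (collision)
620 -> bucket 4 (collision)
724 -> bucket 4 (collision)
15 -> bucket 7
Final buckets:
0: 600
1: -
2: 434
3: -
4: 956 -> 452 -> 508 -> 972 -> 620 -> 724
5: 525
6: -
7: 15

5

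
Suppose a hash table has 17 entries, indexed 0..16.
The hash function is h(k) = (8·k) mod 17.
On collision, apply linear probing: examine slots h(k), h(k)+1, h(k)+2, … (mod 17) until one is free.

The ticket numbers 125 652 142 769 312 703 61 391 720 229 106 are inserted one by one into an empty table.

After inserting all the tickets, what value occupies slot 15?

125: h=14 → slot 14
652: h=14, probe 14,15 → slot 15
142: h=14, probe 14,15,16 → slot 16
769: h=15, probe 15,16,0 → slot 0
312: h=14, probe 14,15,16,0,1 → slot 1
703: h=14, probe 14,15,16,0,1,2 → slot 2
61: h=12 → slot 12
391: h=0, probe 0,1,2,3 → slot 3
720: h=14, probe 14,15,16,0,1,2,3,4 → slot 4
229: h=13 → slot 13
106: h=15, probe 15,16,0,1,2,3,4,5 → slot 5
Table: [769, 312, 703, 391, 720, 106, ∅, ∅, ∅, ∅, ∅, ∅, 61, 229, 125, 652, 142]

652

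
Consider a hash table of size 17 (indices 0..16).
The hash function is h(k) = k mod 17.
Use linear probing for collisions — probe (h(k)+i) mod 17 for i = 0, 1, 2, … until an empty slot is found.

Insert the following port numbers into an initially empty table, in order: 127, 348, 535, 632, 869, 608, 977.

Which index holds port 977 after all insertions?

127 hashes to 8; slot 8 is free => place at 8.
348 hashes to 8; 8 taken => place at 9.
535 hashes to 8; 8,9 taken => place at 10.
632 hashes to 3; slot 3 is free => place at 3.
869 hashes to 2; slot 2 is free => place at 2.
608 hashes to 13; slot 13 is free => place at 13.
977 hashes to 8; 8,9,10 taken => place at 11.
Table: [_, _, 869, 632, _, _, _, _, 127, 348, 535, 977, _, 608, _, _, _]

11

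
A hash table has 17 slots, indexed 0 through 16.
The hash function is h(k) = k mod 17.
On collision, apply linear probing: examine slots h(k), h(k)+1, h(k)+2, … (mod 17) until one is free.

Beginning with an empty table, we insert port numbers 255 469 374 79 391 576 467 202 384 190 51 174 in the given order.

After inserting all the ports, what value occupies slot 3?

190

255 hashes to 0; slot 0 is free => place at 0.
469 hashes to 10; slot 10 is free => place at 10.
374 hashes to 0; 0 taken => place at 1.
79 hashes to 11; slot 11 is free => place at 11.
391 hashes to 0; 0,1 taken => place at 2.
576 hashes to 15; slot 15 is free => place at 15.
467 hashes to 8; slot 8 is free => place at 8.
202 hashes to 15; 15 taken => place at 16.
384 hashes to 10; 10,11 taken => place at 12.
190 hashes to 3; slot 3 is free => place at 3.
51 hashes to 0; 0,1,2,3 taken => place at 4.
174 hashes to 4; 4 taken => place at 5.
Table: [255, 374, 391, 190, 51, 174, ∅, ∅, 467, ∅, 469, 79, 384, ∅, ∅, 576, 202]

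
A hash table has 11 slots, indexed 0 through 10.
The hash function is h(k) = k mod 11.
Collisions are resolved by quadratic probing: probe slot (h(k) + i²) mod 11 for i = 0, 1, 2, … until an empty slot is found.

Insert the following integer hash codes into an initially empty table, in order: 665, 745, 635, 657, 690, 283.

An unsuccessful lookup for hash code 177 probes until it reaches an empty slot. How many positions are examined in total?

4

665 hashes to 5; slot 5 is free => place at 5.
745 hashes to 8; slot 8 is free => place at 8.
635 hashes to 8; 8 taken => place at 9.
657 hashes to 8; 8,9 taken => place at 1.
690 hashes to 8; 8,9,1 taken => place at 6.
283 hashes to 8; 8,9,1,6 taken => place at 2.
Table: [-, 657, 283, -, -, 665, 690, -, 745, 635, -]
Lookup 177: h=1, probe 1,2,5,10 → slot 10 empty, not found.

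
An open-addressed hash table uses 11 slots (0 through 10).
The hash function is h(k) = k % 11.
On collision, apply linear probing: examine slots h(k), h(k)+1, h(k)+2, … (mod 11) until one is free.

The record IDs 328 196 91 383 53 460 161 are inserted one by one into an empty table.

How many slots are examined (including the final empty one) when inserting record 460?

5

Insert 328: h=9, slot 9 empty => index 9.
Insert 196: h=9, slot 9 occupied => index 10.
Insert 91: h=3, slot 3 empty => index 3.
Insert 383: h=9, slots 9,10 occupied => index 0.
Insert 53: h=9, slots 9,10,0 occupied => index 1.
Insert 460: h=9, slots 9,10,0,1 occupied => index 2.
Insert 161: h=7, slot 7 empty => index 7.
Table: [383, 53, 460, 91, _, _, _, 161, _, 328, 196]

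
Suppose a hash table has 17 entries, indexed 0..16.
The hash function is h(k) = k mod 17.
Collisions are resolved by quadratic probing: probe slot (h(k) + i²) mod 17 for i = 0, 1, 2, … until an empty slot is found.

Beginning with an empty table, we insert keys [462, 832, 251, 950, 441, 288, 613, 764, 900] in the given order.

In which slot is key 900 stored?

14

462: h=3 → slot 3
832: h=16 → slot 16
251: h=13 → slot 13
950: h=15 → slot 15
441: h=16, probe 16,0 → slot 0
288: h=16, probe 16,0,3,8 → slot 8
613: h=1 → slot 1
764: h=16, probe 16,0,3,8,15,7 → slot 7
900: h=16, probe 16,0,3,8,15,7,1,14 → slot 14
Table: [441, 613, -, 462, -, -, -, 764, 288, -, -, -, -, 251, 900, 950, 832]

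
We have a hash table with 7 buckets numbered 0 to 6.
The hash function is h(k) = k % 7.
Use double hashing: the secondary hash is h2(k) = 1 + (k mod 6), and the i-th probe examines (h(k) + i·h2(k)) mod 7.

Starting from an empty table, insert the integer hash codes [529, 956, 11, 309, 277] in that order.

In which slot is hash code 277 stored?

Insert 529: h=4, slot 4 empty -> index 4.
Insert 956: h=4, h2=3, slot 4 occupied -> index 0.
Insert 11: h=4, h2=6, slot 4 occupied -> index 3.
Insert 309: h=1, slot 1 empty -> index 1.
Insert 277: h=4, h2=2, slot 4 occupied -> index 6.
Table: [956, 309, ., 11, 529, ., 277]

6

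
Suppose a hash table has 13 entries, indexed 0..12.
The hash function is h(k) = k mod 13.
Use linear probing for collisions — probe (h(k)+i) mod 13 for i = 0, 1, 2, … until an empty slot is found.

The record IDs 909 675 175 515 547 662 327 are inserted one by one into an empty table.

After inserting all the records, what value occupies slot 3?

909: h=12 → slot 12
675: h=12, probe 12,0 → slot 0
175: h=6 → slot 6
515: h=8 → slot 8
547: h=1 → slot 1
662: h=12, probe 12,0,1,2 → slot 2
327: h=2, probe 2,3 → slot 3
Table: [675, 547, 662, 327, —, —, 175, —, 515, —, —, —, 909]

327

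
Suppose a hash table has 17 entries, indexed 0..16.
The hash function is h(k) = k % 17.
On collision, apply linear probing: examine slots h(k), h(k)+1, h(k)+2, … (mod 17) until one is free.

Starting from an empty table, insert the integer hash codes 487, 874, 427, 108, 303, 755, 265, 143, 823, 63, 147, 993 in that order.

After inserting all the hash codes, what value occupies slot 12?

Insert 487: h=11, slot 11 empty → index 11.
Insert 874: h=7, slot 7 empty → index 7.
Insert 427: h=2, slot 2 empty → index 2.
Insert 108: h=6, slot 6 empty → index 6.
Insert 303: h=14, slot 14 empty → index 14.
Insert 755: h=7, slot 7 occupied → index 8.
Insert 265: h=10, slot 10 empty → index 10.
Insert 143: h=7, slots 7,8 occupied → index 9.
Insert 823: h=7, slots 7,8,9,10,11 occupied → index 12.
Insert 63: h=12, slot 12 occupied → index 13.
Insert 147: h=11, slots 11,12,13,14 occupied → index 15.
Insert 993: h=7, slots 7,8,9,10,11,12,13,14,15 occupied → index 16.
Table: [_, _, 427, _, _, _, 108, 874, 755, 143, 265, 487, 823, 63, 303, 147, 993]

823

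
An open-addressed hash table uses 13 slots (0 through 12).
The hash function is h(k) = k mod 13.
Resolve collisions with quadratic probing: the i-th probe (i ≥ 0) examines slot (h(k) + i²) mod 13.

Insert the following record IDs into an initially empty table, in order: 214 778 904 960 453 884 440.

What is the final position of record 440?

1

214 hashes to 6; slot 6 is free -> place at 6.
778 hashes to 11; slot 11 is free -> place at 11.
904 hashes to 7; slot 7 is free -> place at 7.
960 hashes to 11; 11 taken -> place at 12.
453 hashes to 11; 11,12 taken -> place at 2.
884 hashes to 0; slot 0 is free -> place at 0.
440 hashes to 11; 11,12,2,7 taken -> place at 1.
Table: [884, 440, 453, ., ., ., 214, 904, ., ., ., 778, 960]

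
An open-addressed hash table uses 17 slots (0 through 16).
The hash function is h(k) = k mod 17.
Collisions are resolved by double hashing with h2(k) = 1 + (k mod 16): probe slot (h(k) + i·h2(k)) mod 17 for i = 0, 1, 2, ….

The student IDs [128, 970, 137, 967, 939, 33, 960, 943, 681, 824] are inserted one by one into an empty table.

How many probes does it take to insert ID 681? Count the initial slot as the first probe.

128 hashes to 9; slot 9 is free => place at 9.
970 hashes to 1; slot 1 is free => place at 1.
137 hashes to 1, h2=10; 1 taken => place at 11.
967 hashes to 15; slot 15 is free => place at 15.
939 hashes to 4; slot 4 is free => place at 4.
33 hashes to 16; slot 16 is free => place at 16.
960 hashes to 8; slot 8 is free => place at 8.
943 hashes to 8, h2=16; 8 taken => place at 7.
681 hashes to 1, h2=10; 1,11,4 taken => place at 14.
824 hashes to 8, h2=9; 8 taken => place at 0.
Table: [824, 970, ., ., 939, ., ., 943, 960, 128, ., 137, ., ., 681, 967, 33]

4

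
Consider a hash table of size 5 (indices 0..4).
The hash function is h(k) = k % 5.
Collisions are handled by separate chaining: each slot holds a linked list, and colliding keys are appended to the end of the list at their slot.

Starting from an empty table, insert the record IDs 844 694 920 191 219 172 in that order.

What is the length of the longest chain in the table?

Insert 844: h=4, bucket 4 empty → new chain.
Insert 694: h=4, bucket 4 nonempty → append to chain.
Insert 920: h=0, bucket 0 empty → new chain.
Insert 191: h=1, bucket 1 empty → new chain.
Insert 219: h=4, bucket 4 nonempty → append to chain.
Insert 172: h=2, bucket 2 empty → new chain.
Final buckets:
0: 920
1: 191
2: 172
3: _
4: 844 -> 694 -> 219

3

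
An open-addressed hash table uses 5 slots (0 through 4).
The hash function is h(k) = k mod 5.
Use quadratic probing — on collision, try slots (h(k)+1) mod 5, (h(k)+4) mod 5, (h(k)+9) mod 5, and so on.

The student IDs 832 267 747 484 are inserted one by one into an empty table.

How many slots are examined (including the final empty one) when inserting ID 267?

Insert 832: h=2, slot 2 empty => index 2.
Insert 267: h=2, slot 2 occupied => index 3.
Insert 747: h=2, slots 2,3 occupied => index 1.
Insert 484: h=4, slot 4 empty => index 4.
Table: [., 747, 832, 267, 484]

2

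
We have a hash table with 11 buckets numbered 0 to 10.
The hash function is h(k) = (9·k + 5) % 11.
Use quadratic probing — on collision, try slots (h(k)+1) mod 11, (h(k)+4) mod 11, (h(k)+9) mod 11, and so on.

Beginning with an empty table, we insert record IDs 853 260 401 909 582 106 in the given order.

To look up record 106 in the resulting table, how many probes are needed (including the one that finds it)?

4

853 hashes to 4; slot 4 is free => place at 4.
260 hashes to 2; slot 2 is free => place at 2.
401 hashes to 6; slot 6 is free => place at 6.
909 hashes to 2; 2 taken => place at 3.
582 hashes to 7; slot 7 is free => place at 7.
106 hashes to 2; 2,3,6 taken => place at 0.
Table: [106, ∅, 260, 909, 853, ∅, 401, 582, ∅, ∅, ∅]
Lookup 106: h=2, probe 2,3,6,0 → found at 0.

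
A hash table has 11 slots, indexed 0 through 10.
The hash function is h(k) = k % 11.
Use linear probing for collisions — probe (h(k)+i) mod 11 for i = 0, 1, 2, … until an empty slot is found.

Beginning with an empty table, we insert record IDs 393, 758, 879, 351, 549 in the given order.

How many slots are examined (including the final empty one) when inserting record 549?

4

393: h=8 -> slot 8
758: h=10 -> slot 10
879: h=10, probe 10,0 -> slot 0
351: h=10, probe 10,0,1 -> slot 1
549: h=10, probe 10,0,1,2 -> slot 2
Table: [879, 351, 549, ., ., ., ., ., 393, ., 758]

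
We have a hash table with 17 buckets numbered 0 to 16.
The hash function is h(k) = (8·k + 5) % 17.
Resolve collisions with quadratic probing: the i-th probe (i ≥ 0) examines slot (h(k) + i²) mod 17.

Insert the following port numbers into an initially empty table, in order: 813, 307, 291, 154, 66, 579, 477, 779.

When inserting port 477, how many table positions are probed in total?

4

813 hashes to 15; slot 15 is free => place at 15.
307 hashes to 13; slot 13 is free => place at 13.
291 hashes to 4; slot 4 is free => place at 4.
154 hashes to 13; 13 taken => place at 14.
66 hashes to 6; slot 6 is free => place at 6.
579 hashes to 13; 13,14 taken => place at 0.
477 hashes to 13; 13,14,0 taken => place at 5.
779 hashes to 15; 15 taken => place at 16.
Table: [579, ., ., ., 291, 477, 66, ., ., ., ., ., ., 307, 154, 813, 779]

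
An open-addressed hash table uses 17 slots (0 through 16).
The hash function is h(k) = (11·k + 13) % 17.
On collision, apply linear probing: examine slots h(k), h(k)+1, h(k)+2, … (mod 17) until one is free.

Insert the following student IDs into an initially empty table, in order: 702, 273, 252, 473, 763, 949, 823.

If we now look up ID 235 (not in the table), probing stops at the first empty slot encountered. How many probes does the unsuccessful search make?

702: h=0 => slot 0
273: h=7 => slot 7
252: h=14 => slot 14
473: h=14, probe 14,15 => slot 15
763: h=8 => slot 8
949: h=14, probe 14,15,16 => slot 16
823: h=5 => slot 5
Table: [702, ∅, ∅, ∅, ∅, 823, ∅, 273, 763, ∅, ∅, ∅, ∅, ∅, 252, 473, 949]
Lookup 235: h=14, probe 14,15,16,0,1 → slot 1 empty, not found.

5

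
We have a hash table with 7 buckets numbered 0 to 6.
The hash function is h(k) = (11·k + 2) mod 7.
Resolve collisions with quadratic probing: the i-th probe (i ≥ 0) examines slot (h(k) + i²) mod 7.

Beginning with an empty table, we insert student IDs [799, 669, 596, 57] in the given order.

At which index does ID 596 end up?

0

799 hashes to 6; slot 6 is free → place at 6.
669 hashes to 4; slot 4 is free → place at 4.
596 hashes to 6; 6 taken → place at 0.
57 hashes to 6; 6,0 taken → place at 3.
Table: [596, -, -, 57, 669, -, 799]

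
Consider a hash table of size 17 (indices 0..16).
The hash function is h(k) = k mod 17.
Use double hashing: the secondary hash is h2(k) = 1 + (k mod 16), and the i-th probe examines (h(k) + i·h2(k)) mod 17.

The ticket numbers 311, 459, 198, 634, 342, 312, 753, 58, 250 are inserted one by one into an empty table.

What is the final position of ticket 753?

7

311: h=5 → slot 5
459: h=0 → slot 0
198: h=11 → slot 11
634: h=5, h2=11, probe 5,16 → slot 16
342: h=2 → slot 2
312: h=6 → slot 6
753: h=5, h2=2, probe 5,7 → slot 7
58: h=7, h2=11, probe 7,1 → slot 1
250: h=12 → slot 12
Table: [459, 58, 342, -, -, 311, 312, 753, -, -, -, 198, 250, -, -, -, 634]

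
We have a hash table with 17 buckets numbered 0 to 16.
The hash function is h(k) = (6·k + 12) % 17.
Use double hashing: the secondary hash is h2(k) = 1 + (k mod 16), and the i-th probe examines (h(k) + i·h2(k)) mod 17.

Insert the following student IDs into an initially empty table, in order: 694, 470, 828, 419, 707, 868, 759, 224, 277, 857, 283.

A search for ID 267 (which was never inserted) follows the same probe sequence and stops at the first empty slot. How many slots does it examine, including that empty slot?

Insert 694: h=11, slot 11 empty → index 11.
Insert 470: h=10, slot 10 empty → index 10.
Insert 828: h=16, slot 16 empty → index 16.
Insert 419: h=10, h2=4, slot 10 occupied → index 14.
Insert 707: h=4, slot 4 empty → index 4.
Insert 868: h=1, slot 1 empty → index 1.
Insert 759: h=10, h2=8, slots 10,1 occupied → index 9.
Insert 224: h=13, slot 13 empty → index 13.
Insert 277: h=8, slot 8 empty → index 8.
Insert 857: h=3, slot 3 empty → index 3.
Insert 283: h=10, h2=12, slot 10 occupied → index 5.
Table: [—, 868, —, 857, 707, 283, —, —, 277, 759, 470, 694, —, 224, 419, —, 828]
Lookup 267: h=16, h2=12, probe 16,11,6 → slot 6 empty, not found.

3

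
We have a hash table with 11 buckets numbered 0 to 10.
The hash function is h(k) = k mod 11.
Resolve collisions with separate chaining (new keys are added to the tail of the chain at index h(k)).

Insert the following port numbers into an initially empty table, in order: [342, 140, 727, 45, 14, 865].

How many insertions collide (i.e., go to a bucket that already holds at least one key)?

Insert 342: h=1, bucket 1 empty -> new chain.
Insert 140: h=8, bucket 8 empty -> new chain.
Insert 727: h=1, bucket 1 nonempty -> append to chain.
Insert 45: h=1, bucket 1 nonempty -> append to chain.
Insert 14: h=3, bucket 3 empty -> new chain.
Insert 865: h=7, bucket 7 empty -> new chain.
Final buckets:
0: _
1: 342 -> 727 -> 45
2: _
3: 14
4: _
5: _
6: _
7: 865
8: 140
9: _
10: _

2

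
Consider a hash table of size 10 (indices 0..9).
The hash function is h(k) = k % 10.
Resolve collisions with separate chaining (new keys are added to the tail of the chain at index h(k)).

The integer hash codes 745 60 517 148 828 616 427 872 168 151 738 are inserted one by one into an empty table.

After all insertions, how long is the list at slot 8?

4

Insert 745: h=5, bucket 5 empty -> new chain.
Insert 60: h=0, bucket 0 empty -> new chain.
Insert 517: h=7, bucket 7 empty -> new chain.
Insert 148: h=8, bucket 8 empty -> new chain.
Insert 828: h=8, bucket 8 nonempty -> append to chain.
Insert 616: h=6, bucket 6 empty -> new chain.
Insert 427: h=7, bucket 7 nonempty -> append to chain.
Insert 872: h=2, bucket 2 empty -> new chain.
Insert 168: h=8, bucket 8 nonempty -> append to chain.
Insert 151: h=1, bucket 1 empty -> new chain.
Insert 738: h=8, bucket 8 nonempty -> append to chain.
Final buckets:
0: 60
1: 151
2: 872
3: _
4: _
5: 745
6: 616
7: 517 -> 427
8: 148 -> 828 -> 168 -> 738
9: _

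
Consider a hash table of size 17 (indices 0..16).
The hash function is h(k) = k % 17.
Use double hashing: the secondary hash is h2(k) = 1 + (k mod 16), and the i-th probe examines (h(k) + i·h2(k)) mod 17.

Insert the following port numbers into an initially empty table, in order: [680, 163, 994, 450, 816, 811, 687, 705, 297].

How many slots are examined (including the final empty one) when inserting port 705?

680 hashes to 0; slot 0 is free → place at 0.
163 hashes to 10; slot 10 is free → place at 10.
994 hashes to 8; slot 8 is free → place at 8.
450 hashes to 8, h2=3; 8 taken → place at 11.
816 hashes to 0, h2=1; 0 taken → place at 1.
811 hashes to 12; slot 12 is free → place at 12.
687 hashes to 7; slot 7 is free → place at 7.
705 hashes to 8, h2=2; 8,10,12 taken → place at 14.
297 hashes to 8, h2=10; 8,1,11 taken → place at 4.
Table: [680, 816, _, _, 297, _, _, 687, 994, _, 163, 450, 811, _, 705, _, _]

4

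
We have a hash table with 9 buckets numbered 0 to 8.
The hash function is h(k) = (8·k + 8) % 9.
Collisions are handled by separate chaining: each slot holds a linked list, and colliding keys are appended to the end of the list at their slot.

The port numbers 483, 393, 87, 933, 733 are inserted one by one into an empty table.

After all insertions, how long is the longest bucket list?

483 → bucket 2
393 → bucket 2 (collision)
87 → bucket 2 (collision)
933 → bucket 2 (collision)
733 → bucket 4
Final buckets:
0: ∅
1: ∅
2: 483 -> 393 -> 87 -> 933
3: ∅
4: 733
5: ∅
6: ∅
7: ∅
8: ∅

4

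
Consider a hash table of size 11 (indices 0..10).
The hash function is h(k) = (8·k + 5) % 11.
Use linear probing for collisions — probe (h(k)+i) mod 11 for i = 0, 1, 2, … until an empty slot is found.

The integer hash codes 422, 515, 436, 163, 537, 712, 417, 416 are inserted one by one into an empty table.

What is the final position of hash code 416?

Insert 422: h=4, slot 4 empty => index 4.
Insert 515: h=0, slot 0 empty => index 0.
Insert 436: h=6, slot 6 empty => index 6.
Insert 163: h=0, slot 0 occupied => index 1.
Insert 537: h=0, slots 0,1 occupied => index 2.
Insert 712: h=3, slot 3 empty => index 3.
Insert 417: h=8, slot 8 empty => index 8.
Insert 416: h=0, slots 0,1,2,3,4 occupied => index 5.
Table: [515, 163, 537, 712, 422, 416, 436, -, 417, -, -]

5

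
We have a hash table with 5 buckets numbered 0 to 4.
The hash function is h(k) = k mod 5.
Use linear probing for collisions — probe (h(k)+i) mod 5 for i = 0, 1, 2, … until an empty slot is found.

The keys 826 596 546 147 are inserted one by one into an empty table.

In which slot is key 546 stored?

826 hashes to 1; slot 1 is free → place at 1.
596 hashes to 1; 1 taken → place at 2.
546 hashes to 1; 1,2 taken → place at 3.
147 hashes to 2; 2,3 taken → place at 4.
Table: [—, 826, 596, 546, 147]

3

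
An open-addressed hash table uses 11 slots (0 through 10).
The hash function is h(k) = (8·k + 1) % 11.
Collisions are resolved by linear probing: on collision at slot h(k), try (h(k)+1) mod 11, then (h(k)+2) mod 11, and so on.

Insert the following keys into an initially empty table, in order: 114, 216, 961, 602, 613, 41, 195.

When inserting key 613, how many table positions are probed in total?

5

114: h=0 → slot 0
216: h=2 → slot 2
961: h=0, probe 0,1 → slot 1
602: h=10 → slot 10
613: h=10, probe 10,0,1,2,3 → slot 3
41: h=10, probe 10,0,1,2,3,4 → slot 4
195: h=10, probe 10,0,1,2,3,4,5 → slot 5
Table: [114, 961, 216, 613, 41, 195, —, —, —, —, 602]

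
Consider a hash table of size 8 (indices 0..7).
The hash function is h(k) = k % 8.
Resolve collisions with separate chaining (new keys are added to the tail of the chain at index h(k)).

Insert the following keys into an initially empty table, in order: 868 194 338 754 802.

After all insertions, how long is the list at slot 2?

4

Insert 868: h=4, bucket 4 empty -> new chain.
Insert 194: h=2, bucket 2 empty -> new chain.
Insert 338: h=2, bucket 2 nonempty -> append to chain.
Insert 754: h=2, bucket 2 nonempty -> append to chain.
Insert 802: h=2, bucket 2 nonempty -> append to chain.
Final buckets:
0: ∅
1: ∅
2: 194 -> 338 -> 754 -> 802
3: ∅
4: 868
5: ∅
6: ∅
7: ∅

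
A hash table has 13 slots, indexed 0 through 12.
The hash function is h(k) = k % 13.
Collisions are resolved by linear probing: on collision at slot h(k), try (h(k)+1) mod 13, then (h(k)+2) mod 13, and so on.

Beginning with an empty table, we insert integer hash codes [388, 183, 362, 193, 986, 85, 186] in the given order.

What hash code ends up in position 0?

193

388: h=11 → slot 11
183: h=1 → slot 1
362: h=11, probe 11,12 → slot 12
193: h=11, probe 11,12,0 → slot 0
986: h=11, probe 11,12,0,1,2 → slot 2
85: h=7 → slot 7
186: h=4 → slot 4
Table: [193, 183, 986, ∅, 186, ∅, ∅, 85, ∅, ∅, ∅, 388, 362]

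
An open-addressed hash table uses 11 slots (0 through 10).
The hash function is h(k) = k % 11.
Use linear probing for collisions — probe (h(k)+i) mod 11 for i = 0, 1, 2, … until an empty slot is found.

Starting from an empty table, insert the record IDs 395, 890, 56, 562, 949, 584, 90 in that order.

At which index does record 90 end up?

5

Insert 395: h=10, slot 10 empty -> index 10.
Insert 890: h=10, slot 10 occupied -> index 0.
Insert 56: h=1, slot 1 empty -> index 1.
Insert 562: h=1, slot 1 occupied -> index 2.
Insert 949: h=3, slot 3 empty -> index 3.
Insert 584: h=1, slots 1,2,3 occupied -> index 4.
Insert 90: h=2, slots 2,3,4 occupied -> index 5.
Table: [890, 56, 562, 949, 584, 90, —, —, —, —, 395]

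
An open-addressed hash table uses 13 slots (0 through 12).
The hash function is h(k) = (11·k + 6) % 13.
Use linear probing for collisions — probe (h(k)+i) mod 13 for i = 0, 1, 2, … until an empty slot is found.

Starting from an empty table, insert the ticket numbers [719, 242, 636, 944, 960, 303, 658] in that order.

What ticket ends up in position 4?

944

Insert 719: h=11, slot 11 empty → index 11.
Insert 242: h=3, slot 3 empty → index 3.
Insert 636: h=8, slot 8 empty → index 8.
Insert 944: h=3, slot 3 occupied → index 4.
Insert 960: h=10, slot 10 empty → index 10.
Insert 303: h=11, slot 11 occupied → index 12.
Insert 658: h=3, slots 3,4 occupied → index 5.
Table: [-, -, -, 242, 944, 658, -, -, 636, -, 960, 719, 303]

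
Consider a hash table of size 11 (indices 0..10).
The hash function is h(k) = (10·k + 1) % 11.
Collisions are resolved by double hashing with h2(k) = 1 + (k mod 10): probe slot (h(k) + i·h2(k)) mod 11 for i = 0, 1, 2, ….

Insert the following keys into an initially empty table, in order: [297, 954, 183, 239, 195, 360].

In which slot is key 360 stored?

Insert 297: h=1, slot 1 empty -> index 1.
Insert 954: h=4, slot 4 empty -> index 4.
Insert 183: h=5, slot 5 empty -> index 5.
Insert 239: h=4, h2=10, slot 4 occupied -> index 3.
Insert 195: h=4, h2=6, slot 4 occupied -> index 10.
Insert 360: h=4, h2=1, slots 4,5 occupied -> index 6.
Table: [—, 297, —, 239, 954, 183, 360, —, —, —, 195]

6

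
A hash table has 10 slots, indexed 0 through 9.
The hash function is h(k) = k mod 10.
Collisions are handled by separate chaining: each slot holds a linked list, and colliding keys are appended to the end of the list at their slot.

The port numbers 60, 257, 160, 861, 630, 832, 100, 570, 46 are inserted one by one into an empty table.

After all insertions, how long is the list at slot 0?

60 -> bucket 0
257 -> bucket 7
160 -> bucket 0 (collision)
861 -> bucket 1
630 -> bucket 0 (collision)
832 -> bucket 2
100 -> bucket 0 (collision)
570 -> bucket 0 (collision)
46 -> bucket 6
Final buckets:
0: 60 -> 160 -> 630 -> 100 -> 570
1: 861
2: 832
3: -
4: -
5: -
6: 46
7: 257
8: -
9: -

5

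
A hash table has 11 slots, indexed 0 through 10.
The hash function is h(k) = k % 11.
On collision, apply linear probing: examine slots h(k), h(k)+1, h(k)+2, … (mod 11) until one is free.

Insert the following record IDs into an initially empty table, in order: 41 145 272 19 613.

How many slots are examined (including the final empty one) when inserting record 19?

3

Insert 41: h=8, slot 8 empty → index 8.
Insert 145: h=2, slot 2 empty → index 2.
Insert 272: h=8, slot 8 occupied → index 9.
Insert 19: h=8, slots 8,9 occupied → index 10.
Insert 613: h=8, slots 8,9,10 occupied → index 0.
Table: [613, -, 145, -, -, -, -, -, 41, 272, 19]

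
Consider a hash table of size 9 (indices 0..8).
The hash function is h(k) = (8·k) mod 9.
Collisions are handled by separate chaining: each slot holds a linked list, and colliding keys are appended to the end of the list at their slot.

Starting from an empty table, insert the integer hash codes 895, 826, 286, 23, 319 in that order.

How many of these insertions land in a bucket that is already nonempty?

2

Insert 895: h=5, bucket 5 empty -> new chain.
Insert 826: h=2, bucket 2 empty -> new chain.
Insert 286: h=2, bucket 2 nonempty -> append to chain.
Insert 23: h=4, bucket 4 empty -> new chain.
Insert 319: h=5, bucket 5 nonempty -> append to chain.
Final buckets:
0: -
1: -
2: 826 -> 286
3: -
4: 23
5: 895 -> 319
6: -
7: -
8: -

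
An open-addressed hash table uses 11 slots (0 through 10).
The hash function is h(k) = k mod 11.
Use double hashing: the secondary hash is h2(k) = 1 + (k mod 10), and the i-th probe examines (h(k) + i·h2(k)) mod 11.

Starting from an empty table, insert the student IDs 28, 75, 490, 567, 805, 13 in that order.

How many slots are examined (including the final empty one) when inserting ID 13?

3

28: h=6 → slot 6
75: h=9 → slot 9
490: h=6, h2=1, probe 6,7 → slot 7
567: h=6, h2=8, probe 6,3 → slot 3
805: h=2 → slot 2
13: h=2, h2=4, probe 2,6,10 → slot 10
Table: [—, —, 805, 567, —, —, 28, 490, —, 75, 13]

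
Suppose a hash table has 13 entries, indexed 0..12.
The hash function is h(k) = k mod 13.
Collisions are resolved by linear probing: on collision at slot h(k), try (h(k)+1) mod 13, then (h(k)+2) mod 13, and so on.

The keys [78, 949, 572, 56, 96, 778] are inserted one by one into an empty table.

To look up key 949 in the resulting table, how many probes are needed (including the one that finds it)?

Insert 78: h=0, slot 0 empty => index 0.
Insert 949: h=0, slot 0 occupied => index 1.
Insert 572: h=0, slots 0,1 occupied => index 2.
Insert 56: h=4, slot 4 empty => index 4.
Insert 96: h=5, slot 5 empty => index 5.
Insert 778: h=11, slot 11 empty => index 11.
Table: [78, 949, 572, -, 56, 96, -, -, -, -, -, 778, -]
Lookup 949: h=0, probe 0,1 → found at 1.

2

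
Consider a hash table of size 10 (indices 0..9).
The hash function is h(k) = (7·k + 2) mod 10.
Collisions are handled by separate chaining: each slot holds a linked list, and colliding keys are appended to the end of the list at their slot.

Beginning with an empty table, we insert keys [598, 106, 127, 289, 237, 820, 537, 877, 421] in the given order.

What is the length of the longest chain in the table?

Insert 598: h=8, bucket 8 empty → new chain.
Insert 106: h=4, bucket 4 empty → new chain.
Insert 127: h=1, bucket 1 empty → new chain.
Insert 289: h=5, bucket 5 empty → new chain.
Insert 237: h=1, bucket 1 nonempty → append to chain.
Insert 820: h=2, bucket 2 empty → new chain.
Insert 537: h=1, bucket 1 nonempty → append to chain.
Insert 877: h=1, bucket 1 nonempty → append to chain.
Insert 421: h=9, bucket 9 empty → new chain.
Final buckets:
0: -
1: 127 -> 237 -> 537 -> 877
2: 820
3: -
4: 106
5: 289
6: -
7: -
8: 598
9: 421

4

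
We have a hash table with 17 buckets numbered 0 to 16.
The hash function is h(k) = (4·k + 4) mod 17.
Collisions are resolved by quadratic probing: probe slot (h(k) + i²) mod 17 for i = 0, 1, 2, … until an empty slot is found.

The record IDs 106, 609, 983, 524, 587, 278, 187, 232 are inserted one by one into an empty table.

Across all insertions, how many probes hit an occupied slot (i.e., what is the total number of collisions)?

Insert 106: h=3, slot 3 empty -> index 3.
Insert 609: h=9, slot 9 empty -> index 9.
Insert 983: h=9, slot 9 occupied -> index 10.
Insert 524: h=9, slots 9,10 occupied -> index 13.
Insert 587: h=6, slot 6 empty -> index 6.
Insert 278: h=11, slot 11 empty -> index 11.
Insert 187: h=4, slot 4 empty -> index 4.
Insert 232: h=14, slot 14 empty -> index 14.
Table: [., ., ., 106, 187, ., 587, ., ., 609, 983, 278, ., 524, 232, ., .]

3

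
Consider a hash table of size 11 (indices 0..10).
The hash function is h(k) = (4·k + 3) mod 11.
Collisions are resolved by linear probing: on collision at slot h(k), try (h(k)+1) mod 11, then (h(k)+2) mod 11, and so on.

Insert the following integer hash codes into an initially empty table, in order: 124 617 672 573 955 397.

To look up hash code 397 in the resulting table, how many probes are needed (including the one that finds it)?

124: h=4 -> slot 4
617: h=7 -> slot 7
672: h=7, probe 7,8 -> slot 8
573: h=7, probe 7,8,9 -> slot 9
955: h=6 -> slot 6
397: h=7, probe 7,8,9,10 -> slot 10
Table: [—, —, —, —, 124, —, 955, 617, 672, 573, 397]
Lookup 397: h=7, probe 7,8,9,10 → found at 10.

4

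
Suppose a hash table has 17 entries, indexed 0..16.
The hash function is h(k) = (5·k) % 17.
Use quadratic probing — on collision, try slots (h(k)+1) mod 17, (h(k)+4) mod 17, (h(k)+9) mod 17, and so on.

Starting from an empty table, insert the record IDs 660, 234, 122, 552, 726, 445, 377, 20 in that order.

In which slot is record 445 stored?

16

660 hashes to 2; slot 2 is free -> place at 2.
234 hashes to 14; slot 14 is free -> place at 14.
122 hashes to 15; slot 15 is free -> place at 15.
552 hashes to 6; slot 6 is free -> place at 6.
726 hashes to 9; slot 9 is free -> place at 9.
445 hashes to 15; 15 taken -> place at 16.
377 hashes to 15; 15,16,2 taken -> place at 7.
20 hashes to 15; 15,16,2,7,14,6 taken -> place at 0.
Table: [20, _, 660, _, _, _, 552, 377, _, 726, _, _, _, _, 234, 122, 445]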